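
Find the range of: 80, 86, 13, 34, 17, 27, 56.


Max = 86, Min = 13
Range = 86 - 13 = 73

Range = 73


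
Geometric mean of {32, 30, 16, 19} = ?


Product = 32 × 30 × 16 × 19 = 291840
GM = 291840^(1/4) = 23.2427

GM = 23.2427


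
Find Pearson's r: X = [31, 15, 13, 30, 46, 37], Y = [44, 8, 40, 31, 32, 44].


Mean X = 28.6667, Mean Y = 33.1667
SD X = 11.614168, SD Y = 12.388391
Cov = 54.888889
r = 54.888889/(11.614168*12.388391) = 0.3815

r = 0.3815


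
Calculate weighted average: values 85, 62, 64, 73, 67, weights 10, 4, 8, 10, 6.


Numerator = 85*10 + 62*4 + 64*8 + 73*10 + 67*6 = 2742
Denominator = 10 + 4 + 8 + 10 + 6 = 38
WM = 2742/38 = 72.1579

WM = 72.1579


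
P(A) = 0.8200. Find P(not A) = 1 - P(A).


P(not A) = 1 - 0.8200 = 0.1800

P(not A) = 0.1800


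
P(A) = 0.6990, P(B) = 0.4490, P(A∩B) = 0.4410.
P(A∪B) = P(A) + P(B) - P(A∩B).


P(A∪B) = 0.6990 + 0.4490 - 0.4410
= 1.1480 - 0.4410
= 0.7070

P(A∪B) = 0.7070


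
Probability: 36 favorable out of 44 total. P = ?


P = 36/44 = 0.8182

P = 0.8182


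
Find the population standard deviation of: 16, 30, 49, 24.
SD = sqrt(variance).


Mean = 29.7500
Variance = 148.1875
SD = sqrt(148.1875) = 12.1732

SD = 12.1732


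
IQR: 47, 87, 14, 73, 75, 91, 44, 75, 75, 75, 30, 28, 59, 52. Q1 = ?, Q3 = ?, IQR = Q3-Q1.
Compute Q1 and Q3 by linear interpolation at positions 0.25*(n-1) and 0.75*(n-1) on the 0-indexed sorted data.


Sorted: 14, 28, 30, 44, 47, 52, 59, 73, 75, 75, 75, 75, 87, 91
Q1 (25th %ile) = 44.7500
Q3 (75th %ile) = 75.0000
IQR = 75.0000 - 44.7500 = 30.2500

IQR = 30.2500


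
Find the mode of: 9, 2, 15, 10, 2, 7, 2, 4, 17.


Frequencies: 2:3, 4:1, 7:1, 9:1, 10:1, 15:1, 17:1
Max frequency = 3
Mode = 2

Mode = 2


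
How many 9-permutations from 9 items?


P(9,9) = 9!/0!
= 362880/1
= 362880

P(9,9) = 362880


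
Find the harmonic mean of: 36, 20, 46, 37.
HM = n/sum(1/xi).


Sum of reciprocals = 1/36 + 1/20 + 1/46 + 1/37 = 0.126544
HM = 4/0.126544 = 31.6096

HM = 31.6096


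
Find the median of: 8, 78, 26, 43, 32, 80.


Sorted: 8, 26, 32, 43, 78, 80
n = 6 (even)
Middle values: 32 and 43
Median = (32+43)/2 = 37.5000

Median = 37.5000


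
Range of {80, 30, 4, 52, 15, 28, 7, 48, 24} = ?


Max = 80, Min = 4
Range = 80 - 4 = 76

Range = 76


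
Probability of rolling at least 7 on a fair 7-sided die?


Favorable outcomes (roll ≥ 7): 1
Total outcomes = 7
P = 1/7 = 0.1429

P = 0.1429


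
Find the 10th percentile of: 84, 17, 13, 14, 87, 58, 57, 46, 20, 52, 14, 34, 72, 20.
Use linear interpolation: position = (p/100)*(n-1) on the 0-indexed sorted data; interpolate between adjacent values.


Sorted: 13, 14, 14, 17, 20, 20, 34, 46, 52, 57, 58, 72, 84, 87
n = 14
Index = 10/100 * 13 = 1.3000
Lower = data[1] = 14, Upper = data[2] = 14
P10 = 14 + 0.3000*(0) = 14.0000

P10 = 14.0000


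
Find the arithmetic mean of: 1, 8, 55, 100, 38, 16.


Sum = 1 + 8 + 55 + 100 + 38 + 16 = 218
n = 6
Mean = 218/6 = 36.3333

Mean = 36.3333


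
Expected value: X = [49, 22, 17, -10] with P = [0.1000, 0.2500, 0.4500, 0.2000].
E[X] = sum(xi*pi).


E[X] = 49*0.1000 + 22*0.2500 + 17*0.4500 - 10*0.2000
= 4.9000 + 5.5000 + 7.6500 - 2.0000
= 16.0500

E[X] = 16.0500


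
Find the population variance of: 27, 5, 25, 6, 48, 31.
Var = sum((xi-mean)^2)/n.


Mean = 23.6667
Squared deviations: 11.1111, 348.4444, 1.7778, 312.1111, 592.1111, 53.7778
Sum = 1319.3333
Variance = 1319.3333/6 = 219.8889

Variance = 219.8889


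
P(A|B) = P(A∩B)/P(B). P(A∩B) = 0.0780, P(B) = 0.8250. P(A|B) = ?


P(A|B) = 0.0780/0.8250 = 0.0945

P(A|B) = 0.0945


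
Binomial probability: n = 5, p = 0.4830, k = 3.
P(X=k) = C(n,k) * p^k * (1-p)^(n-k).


C(5,3) = 10
p^3 = 0.112679
(1-p)^2 = 0.267289
P = 10 * 0.112679 * 0.267289 = 0.3012

P(X=3) = 0.3012


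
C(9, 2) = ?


C(9,2) = 9!/(2! × 7!)
= 362880/(2 × 5040)
= 36

C(9,2) = 36


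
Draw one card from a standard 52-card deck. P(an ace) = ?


4 aces in 52 cards
P = 4/52 = 0.0769

P = 0.0769


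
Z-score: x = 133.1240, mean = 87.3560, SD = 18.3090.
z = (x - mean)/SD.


z = (133.1240 - 87.3560)/18.3090
= 45.7680/18.3090
= 2.4998

z = 2.4998


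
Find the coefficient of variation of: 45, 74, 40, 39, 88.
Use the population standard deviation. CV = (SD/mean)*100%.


Mean = 57.2000
SD = 20.0340
CV = (20.0340/57.2000)*100 = 35.0244%

CV = 35.0244%


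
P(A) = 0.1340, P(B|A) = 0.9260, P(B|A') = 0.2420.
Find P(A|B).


P(B) = P(B|A)*P(A) + P(B|A')*P(A')
= 0.9260*0.1340 + 0.2420*0.8660
= 0.124084 + 0.209572 = 0.333656
P(A|B) = 0.124084/0.333656 = 0.3719

P(A|B) = 0.3719


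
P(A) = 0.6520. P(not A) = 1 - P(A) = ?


P(not A) = 1 - 0.6520 = 0.3480

P(not A) = 0.3480


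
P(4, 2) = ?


P(4,2) = 4!/2!
= 24/2
= 12

P(4,2) = 12


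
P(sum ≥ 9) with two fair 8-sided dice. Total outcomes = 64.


Total outcomes = 8×8 = 64
Favorable (sum ≥ 9): 36
P = 36/64 = 0.5625

P = 0.5625


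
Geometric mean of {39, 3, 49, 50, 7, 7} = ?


Product = 39 × 3 × 49 × 50 × 7 × 7 = 14045850
GM = 14045850^(1/6) = 15.5331

GM = 15.5331


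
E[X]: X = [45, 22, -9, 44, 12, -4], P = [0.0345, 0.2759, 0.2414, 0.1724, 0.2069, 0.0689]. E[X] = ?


E[X] = 45*0.0345 + 22*0.2759 - 9*0.2414 + 44*0.1724 + 12*0.2069 - 4*0.0689
= 1.5525 + 6.0698 - 2.1726 + 7.5856 + 2.4828 - 0.2756
= 15.2425

E[X] = 15.2425


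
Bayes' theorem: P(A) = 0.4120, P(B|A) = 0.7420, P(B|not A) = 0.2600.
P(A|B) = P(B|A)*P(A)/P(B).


P(B) = P(B|A)*P(A) + P(B|A')*P(A')
= 0.7420*0.4120 + 0.2600*0.5880
= 0.305704 + 0.152880 = 0.458584
P(A|B) = 0.305704/0.458584 = 0.6666

P(A|B) = 0.6666


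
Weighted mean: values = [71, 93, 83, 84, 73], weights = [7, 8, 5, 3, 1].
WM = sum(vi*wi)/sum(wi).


Numerator = 71*7 + 93*8 + 83*5 + 84*3 + 73*1 = 1981
Denominator = 7 + 8 + 5 + 3 + 1 = 24
WM = 1981/24 = 82.5417

WM = 82.5417


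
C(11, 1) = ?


C(11,1) = 11!/(1! × 10!)
= 39916800/(1 × 3628800)
= 11

C(11,1) = 11


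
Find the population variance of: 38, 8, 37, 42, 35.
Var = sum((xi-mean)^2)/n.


Mean = 32.0000
Squared deviations: 36.0000, 576.0000, 25.0000, 100.0000, 9.0000
Sum = 746.0000
Variance = 746.0000/5 = 149.2000

Variance = 149.2000


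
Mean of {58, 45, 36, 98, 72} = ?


Sum = 58 + 45 + 36 + 98 + 72 = 309
n = 5
Mean = 309/5 = 61.8000

Mean = 61.8000


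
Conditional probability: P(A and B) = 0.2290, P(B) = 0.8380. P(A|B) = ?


P(A|B) = 0.2290/0.8380 = 0.2733

P(A|B) = 0.2733


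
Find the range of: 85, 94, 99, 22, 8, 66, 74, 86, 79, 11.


Max = 99, Min = 8
Range = 99 - 8 = 91

Range = 91


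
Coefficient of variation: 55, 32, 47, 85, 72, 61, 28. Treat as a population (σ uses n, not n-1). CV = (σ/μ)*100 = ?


Mean = 54.2857
SD = 19.0617
CV = (19.0617/54.2857)*100 = 35.1136%

CV = 35.1136%


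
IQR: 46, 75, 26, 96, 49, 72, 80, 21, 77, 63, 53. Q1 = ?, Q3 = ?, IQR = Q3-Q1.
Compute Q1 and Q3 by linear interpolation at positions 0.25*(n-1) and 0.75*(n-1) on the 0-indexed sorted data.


Sorted: 21, 26, 46, 49, 53, 63, 72, 75, 77, 80, 96
Q1 (25th %ile) = 47.5000
Q3 (75th %ile) = 76.0000
IQR = 76.0000 - 47.5000 = 28.5000

IQR = 28.5000


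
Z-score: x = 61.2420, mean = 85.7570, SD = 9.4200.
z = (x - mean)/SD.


z = (61.2420 - 85.7570)/9.4200
= -24.5150/9.4200
= -2.6024

z = -2.6024


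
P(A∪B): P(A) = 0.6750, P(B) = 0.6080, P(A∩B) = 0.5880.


P(A∪B) = 0.6750 + 0.6080 - 0.5880
= 1.2830 - 0.5880
= 0.6950

P(A∪B) = 0.6950


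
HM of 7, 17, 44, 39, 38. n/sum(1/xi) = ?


Sum of reciprocals = 1/7 + 1/17 + 1/44 + 1/39 + 1/38 = 0.276365
HM = 5/0.276365 = 18.0920

HM = 18.0920


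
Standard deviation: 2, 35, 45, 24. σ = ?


Mean = 26.5000
Variance = 255.2500
SD = sqrt(255.2500) = 15.9765

SD = 15.9765


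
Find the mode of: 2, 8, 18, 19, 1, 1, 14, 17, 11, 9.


Frequencies: 1:2, 2:1, 8:1, 9:1, 11:1, 14:1, 17:1, 18:1, 19:1
Max frequency = 2
Mode = 1

Mode = 1


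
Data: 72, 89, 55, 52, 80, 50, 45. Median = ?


Sorted: 45, 50, 52, 55, 72, 80, 89
n = 7 (odd)
Middle value = 55

Median = 55


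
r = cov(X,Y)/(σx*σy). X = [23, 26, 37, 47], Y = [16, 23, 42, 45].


Mean X = 33.2500, Mean Y = 31.5000
SD X = 9.496710, SD Y = 12.298374
Cov = 111.375000
r = 111.375000/(9.496710*12.298374) = 0.9536

r = 0.9536


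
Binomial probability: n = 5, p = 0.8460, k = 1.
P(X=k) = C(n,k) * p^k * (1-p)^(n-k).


C(5,1) = 5
p^1 = 0.846000
(1-p)^4 = 0.000562
P = 5 * 0.846000 * 0.000562 = 0.0024

P(X=1) = 0.0024


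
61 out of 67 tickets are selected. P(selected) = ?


P = 61/67 = 0.9104

P = 0.9104


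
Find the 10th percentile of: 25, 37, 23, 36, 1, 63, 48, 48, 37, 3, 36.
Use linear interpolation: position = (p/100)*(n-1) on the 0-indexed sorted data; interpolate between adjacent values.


Sorted: 1, 3, 23, 25, 36, 36, 37, 37, 48, 48, 63
n = 11
Index = 10/100 * 10 = 1.0000
Lower = data[1] = 3, Upper = data[2] = 23
P10 = 3 + 0*(20) = 3.0000

P10 = 3.0000


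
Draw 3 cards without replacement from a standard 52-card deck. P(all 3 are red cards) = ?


P(all red cards) = (26/52) × (25/51) × (24/50)
= 0.1176

P = 0.1176


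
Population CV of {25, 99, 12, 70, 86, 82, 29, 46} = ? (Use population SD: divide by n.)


Mean = 56.1250
SD = 30.3044
CV = (30.3044/56.1250)*100 = 53.9946%

CV = 53.9946%


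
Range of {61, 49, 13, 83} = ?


Max = 83, Min = 13
Range = 83 - 13 = 70

Range = 70


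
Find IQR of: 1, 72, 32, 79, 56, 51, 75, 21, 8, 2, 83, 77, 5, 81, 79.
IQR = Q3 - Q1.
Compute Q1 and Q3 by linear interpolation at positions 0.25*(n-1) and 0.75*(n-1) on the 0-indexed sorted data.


Sorted: 1, 2, 5, 8, 21, 32, 51, 56, 72, 75, 77, 79, 79, 81, 83
Q1 (25th %ile) = 14.5000
Q3 (75th %ile) = 78.0000
IQR = 78.0000 - 14.5000 = 63.5000

IQR = 63.5000


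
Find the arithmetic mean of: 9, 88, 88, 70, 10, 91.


Sum = 9 + 88 + 88 + 70 + 10 + 91 = 356
n = 6
Mean = 356/6 = 59.3333

Mean = 59.3333


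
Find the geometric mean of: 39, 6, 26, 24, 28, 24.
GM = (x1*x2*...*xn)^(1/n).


Product = 39 × 6 × 26 × 24 × 28 × 24 = 98122752
GM = 98122752^(1/6) = 21.4764

GM = 21.4764


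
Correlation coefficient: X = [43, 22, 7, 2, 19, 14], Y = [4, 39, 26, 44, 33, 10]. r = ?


Mean X = 17.8333, Mean Y = 26.0000
SD X = 13.132868, SD Y = 14.617341
Cov = -119.166667
r = -119.166667/(13.132868*14.617341) = -0.6208

r = -0.6208


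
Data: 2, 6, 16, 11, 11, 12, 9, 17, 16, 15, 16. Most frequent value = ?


Frequencies: 2:1, 6:1, 9:1, 11:2, 12:1, 15:1, 16:3, 17:1
Max frequency = 3
Mode = 16

Mode = 16


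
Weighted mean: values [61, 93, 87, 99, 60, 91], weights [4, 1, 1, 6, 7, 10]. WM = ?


Numerator = 61*4 + 93*1 + 87*1 + 99*6 + 60*7 + 91*10 = 2348
Denominator = 4 + 1 + 1 + 6 + 7 + 10 = 29
WM = 2348/29 = 80.9655

WM = 80.9655


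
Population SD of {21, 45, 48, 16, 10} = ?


Mean = 28.0000
Variance = 241.2000
SD = sqrt(241.2000) = 15.5306

SD = 15.5306


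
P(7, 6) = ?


P(7,6) = 7!/1!
= 5040/1
= 5040

P(7,6) = 5040


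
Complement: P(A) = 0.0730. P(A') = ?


P(not A) = 1 - 0.0730 = 0.9270

P(not A) = 0.9270


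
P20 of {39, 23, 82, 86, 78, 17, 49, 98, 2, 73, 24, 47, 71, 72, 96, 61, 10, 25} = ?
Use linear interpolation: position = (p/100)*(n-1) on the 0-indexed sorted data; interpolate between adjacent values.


Sorted: 2, 10, 17, 23, 24, 25, 39, 47, 49, 61, 71, 72, 73, 78, 82, 86, 96, 98
n = 18
Index = 20/100 * 17 = 3.4000
Lower = data[3] = 23, Upper = data[4] = 24
P20 = 23 + 0.4000*(1) = 23.4000

P20 = 23.4000


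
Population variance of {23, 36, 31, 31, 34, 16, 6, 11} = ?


Mean = 23.5000
Squared deviations: 0.2500, 156.2500, 56.2500, 56.2500, 110.2500, 56.2500, 306.2500, 156.2500
Sum = 898.0000
Variance = 898.0000/8 = 112.2500

Variance = 112.2500


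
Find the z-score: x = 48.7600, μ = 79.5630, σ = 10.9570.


z = (48.7600 - 79.5630)/10.9570
= -30.8030/10.9570
= -2.8113

z = -2.8113


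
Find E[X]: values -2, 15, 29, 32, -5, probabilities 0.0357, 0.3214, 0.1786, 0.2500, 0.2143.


E[X] = -2*0.0357 + 15*0.3214 + 29*0.1786 + 32*0.2500 - 5*0.2143
= -0.0714 + 4.8210 + 5.1794 + 8.0000 - 1.0715
= 16.8575

E[X] = 16.8575


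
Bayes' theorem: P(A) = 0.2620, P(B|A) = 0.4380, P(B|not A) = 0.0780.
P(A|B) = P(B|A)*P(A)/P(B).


P(B) = P(B|A)*P(A) + P(B|A')*P(A')
= 0.4380*0.2620 + 0.0780*0.7380
= 0.114756 + 0.057564 = 0.172320
P(A|B) = 0.114756/0.172320 = 0.6659

P(A|B) = 0.6659


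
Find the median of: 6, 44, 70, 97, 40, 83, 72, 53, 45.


Sorted: 6, 40, 44, 45, 53, 70, 72, 83, 97
n = 9 (odd)
Middle value = 53

Median = 53


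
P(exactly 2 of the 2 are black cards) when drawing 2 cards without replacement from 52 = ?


Hypergeometric: P(X=2) = C(26,2)·C(26,0) / C(52,2)
= 325 × 1 / 1326
= 325/1326 = 0.2451

P = 0.2451


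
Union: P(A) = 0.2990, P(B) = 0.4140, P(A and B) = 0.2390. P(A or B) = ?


P(A∪B) = 0.2990 + 0.4140 - 0.2390
= 0.7130 - 0.2390
= 0.4740

P(A∪B) = 0.4740


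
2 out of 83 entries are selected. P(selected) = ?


P = 2/83 = 0.0241

P = 0.0241


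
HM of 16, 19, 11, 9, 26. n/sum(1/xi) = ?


Sum of reciprocals = 1/16 + 1/19 + 1/11 + 1/9 + 1/26 = 0.355613
HM = 5/0.355613 = 14.0602

HM = 14.0602


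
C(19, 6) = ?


C(19,6) = 19!/(6! × 13!)
= 121645100408832000/(720 × 6227020800)
= 27132

C(19,6) = 27132


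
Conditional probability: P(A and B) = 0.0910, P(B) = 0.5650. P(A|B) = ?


P(A|B) = 0.0910/0.5650 = 0.1611

P(A|B) = 0.1611


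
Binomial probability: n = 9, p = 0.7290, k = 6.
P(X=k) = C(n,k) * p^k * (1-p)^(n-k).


C(9,6) = 84
p^6 = 0.150095
(1-p)^3 = 0.019903
P = 84 * 0.150095 * 0.019903 = 0.2509

P(X=6) = 0.2509


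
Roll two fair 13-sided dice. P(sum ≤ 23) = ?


Total outcomes = 13×13 = 169
Favorable (sum ≤ 23): 163
P = 163/169 = 0.9645

P = 0.9645


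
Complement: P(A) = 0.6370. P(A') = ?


P(not A) = 1 - 0.6370 = 0.3630

P(not A) = 0.3630


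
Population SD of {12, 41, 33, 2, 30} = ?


Mean = 23.6000
Variance = 206.6400
SD = sqrt(206.6400) = 14.3750

SD = 14.3750


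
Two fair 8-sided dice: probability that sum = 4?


Total outcomes = 8×8 = 64
Favorable (sum = 4): 3
P = 3/64 = 0.0469

P = 0.0469


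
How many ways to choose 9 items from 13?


C(13,9) = 13!/(9! × 4!)
= 6227020800/(362880 × 24)
= 715

C(13,9) = 715


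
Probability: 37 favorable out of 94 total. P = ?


P = 37/94 = 0.3936

P = 0.3936


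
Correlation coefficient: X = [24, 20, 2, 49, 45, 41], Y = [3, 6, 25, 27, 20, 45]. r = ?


Mean X = 30.1667, Mean Y = 21.0000
SD X = 16.466296, SD Y = 14.011900
Cov = 84.833333
r = 84.833333/(16.466296*14.011900) = 0.3677

r = 0.3677


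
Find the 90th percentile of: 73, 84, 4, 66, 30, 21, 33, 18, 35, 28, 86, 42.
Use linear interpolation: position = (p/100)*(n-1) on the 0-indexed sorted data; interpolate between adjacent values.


Sorted: 4, 18, 21, 28, 30, 33, 35, 42, 66, 73, 84, 86
n = 12
Index = 90/100 * 11 = 9.9000
Lower = data[9] = 73, Upper = data[10] = 84
P90 = 73 + 0.9000*(11) = 82.9000

P90 = 82.9000


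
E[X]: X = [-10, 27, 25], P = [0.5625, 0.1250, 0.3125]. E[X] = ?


E[X] = -10*0.5625 + 27*0.1250 + 25*0.3125
= -5.6250 + 3.3750 + 7.8125
= 5.5625

E[X] = 5.5625


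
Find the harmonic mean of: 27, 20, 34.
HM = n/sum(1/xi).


Sum of reciprocals = 1/27 + 1/20 + 1/34 = 0.116449
HM = 3/0.116449 = 25.7624

HM = 25.7624


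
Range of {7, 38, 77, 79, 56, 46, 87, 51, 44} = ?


Max = 87, Min = 7
Range = 87 - 7 = 80

Range = 80


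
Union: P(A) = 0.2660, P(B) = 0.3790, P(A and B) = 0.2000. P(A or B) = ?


P(A∪B) = 0.2660 + 0.3790 - 0.2000
= 0.6450 - 0.2000
= 0.4450

P(A∪B) = 0.4450


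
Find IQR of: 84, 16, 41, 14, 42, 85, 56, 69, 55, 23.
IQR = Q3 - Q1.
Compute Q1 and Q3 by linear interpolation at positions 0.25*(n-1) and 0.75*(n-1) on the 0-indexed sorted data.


Sorted: 14, 16, 23, 41, 42, 55, 56, 69, 84, 85
Q1 (25th %ile) = 27.5000
Q3 (75th %ile) = 65.7500
IQR = 65.7500 - 27.5000 = 38.2500

IQR = 38.2500


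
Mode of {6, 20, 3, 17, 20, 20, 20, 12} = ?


Frequencies: 3:1, 6:1, 12:1, 17:1, 20:4
Max frequency = 4
Mode = 20

Mode = 20


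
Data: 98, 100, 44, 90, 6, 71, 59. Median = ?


Sorted: 6, 44, 59, 71, 90, 98, 100
n = 7 (odd)
Middle value = 71

Median = 71


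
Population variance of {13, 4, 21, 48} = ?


Mean = 21.5000
Squared deviations: 72.2500, 306.2500, 0.2500, 702.2500
Sum = 1081.0000
Variance = 1081.0000/4 = 270.2500

Variance = 270.2500


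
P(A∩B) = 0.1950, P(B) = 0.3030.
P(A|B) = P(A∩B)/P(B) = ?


P(A|B) = 0.1950/0.3030 = 0.6436

P(A|B) = 0.6436


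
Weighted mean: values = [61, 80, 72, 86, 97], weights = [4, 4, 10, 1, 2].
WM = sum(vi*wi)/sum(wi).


Numerator = 61*4 + 80*4 + 72*10 + 86*1 + 97*2 = 1564
Denominator = 4 + 4 + 10 + 1 + 2 = 21
WM = 1564/21 = 74.4762

WM = 74.4762


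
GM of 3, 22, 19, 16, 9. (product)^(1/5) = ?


Product = 3 × 22 × 19 × 16 × 9 = 180576
GM = 180576^(1/5) = 11.2547

GM = 11.2547


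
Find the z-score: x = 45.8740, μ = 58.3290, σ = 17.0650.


z = (45.8740 - 58.3290)/17.0650
= -12.4550/17.0650
= -0.7299

z = -0.7299


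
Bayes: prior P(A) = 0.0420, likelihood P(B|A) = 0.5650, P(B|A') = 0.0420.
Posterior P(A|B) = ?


P(B) = P(B|A)*P(A) + P(B|A')*P(A')
= 0.5650*0.0420 + 0.0420*0.9580
= 0.023730 + 0.040236 = 0.063966
P(A|B) = 0.023730/0.063966 = 0.3710

P(A|B) = 0.3710


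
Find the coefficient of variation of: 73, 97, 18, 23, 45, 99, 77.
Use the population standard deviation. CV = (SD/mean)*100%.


Mean = 61.7143
SD = 30.9041
CV = (30.9041/61.7143)*100 = 50.0760%

CV = 50.0760%


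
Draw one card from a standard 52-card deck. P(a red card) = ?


26 red cards in 52 cards
P = 26/52 = 0.5000

P = 0.5000


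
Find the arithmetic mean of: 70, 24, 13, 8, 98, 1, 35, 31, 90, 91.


Sum = 70 + 24 + 13 + 8 + 98 + 1 + 35 + 31 + 90 + 91 = 461
n = 10
Mean = 461/10 = 46.1000

Mean = 46.1000


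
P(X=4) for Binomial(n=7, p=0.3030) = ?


C(7,4) = 35
p^4 = 0.008429
(1-p)^3 = 0.338609
P = 35 * 0.008429 * 0.338609 = 0.0999

P(X=4) = 0.0999


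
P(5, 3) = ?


P(5,3) = 5!/2!
= 120/2
= 60

P(5,3) = 60


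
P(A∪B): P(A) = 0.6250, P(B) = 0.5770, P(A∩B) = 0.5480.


P(A∪B) = 0.6250 + 0.5770 - 0.5480
= 1.2020 - 0.5480
= 0.6540

P(A∪B) = 0.6540


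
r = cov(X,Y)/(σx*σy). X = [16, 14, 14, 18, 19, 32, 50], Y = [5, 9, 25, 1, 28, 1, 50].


Mean X = 23.2857, Mean Y = 17.0000
SD X = 12.313921, SD Y = 16.877711
Cov = 123.857143
r = 123.857143/(12.313921*16.877711) = 0.5960

r = 0.5960


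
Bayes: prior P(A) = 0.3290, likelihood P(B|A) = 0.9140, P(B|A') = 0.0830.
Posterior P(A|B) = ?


P(B) = P(B|A)*P(A) + P(B|A')*P(A')
= 0.9140*0.3290 + 0.0830*0.6710
= 0.300706 + 0.055693 = 0.356399
P(A|B) = 0.300706/0.356399 = 0.8437

P(A|B) = 0.8437


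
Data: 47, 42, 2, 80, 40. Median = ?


Sorted: 2, 40, 42, 47, 80
n = 5 (odd)
Middle value = 42

Median = 42


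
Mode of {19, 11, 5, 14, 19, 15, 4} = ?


Frequencies: 4:1, 5:1, 11:1, 14:1, 15:1, 19:2
Max frequency = 2
Mode = 19

Mode = 19


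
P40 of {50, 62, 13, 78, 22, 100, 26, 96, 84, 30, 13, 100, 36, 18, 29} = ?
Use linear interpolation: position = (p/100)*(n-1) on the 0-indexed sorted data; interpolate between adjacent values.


Sorted: 13, 13, 18, 22, 26, 29, 30, 36, 50, 62, 78, 84, 96, 100, 100
n = 15
Index = 40/100 * 14 = 5.6000
Lower = data[5] = 29, Upper = data[6] = 30
P40 = 29 + 0.6000*(1) = 29.6000

P40 = 29.6000


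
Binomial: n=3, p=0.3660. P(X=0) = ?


C(3,0) = 1
p^0 = 1.000000
(1-p)^3 = 0.254840
P = 1 * 1.000000 * 0.254840 = 0.2548

P(X=0) = 0.2548


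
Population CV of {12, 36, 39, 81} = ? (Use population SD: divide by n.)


Mean = 42.0000
SD = 24.8294
CV = (24.8294/42.0000)*100 = 59.1177%

CV = 59.1177%


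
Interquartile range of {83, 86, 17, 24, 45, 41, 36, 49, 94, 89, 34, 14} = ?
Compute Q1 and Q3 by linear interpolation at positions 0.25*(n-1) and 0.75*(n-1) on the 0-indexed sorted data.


Sorted: 14, 17, 24, 34, 36, 41, 45, 49, 83, 86, 89, 94
Q1 (25th %ile) = 31.5000
Q3 (75th %ile) = 83.7500
IQR = 83.7500 - 31.5000 = 52.2500

IQR = 52.2500


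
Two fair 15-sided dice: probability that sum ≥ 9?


Total outcomes = 15×15 = 225
Favorable (sum ≥ 9): 197
P = 197/225 = 0.8756

P = 0.8756


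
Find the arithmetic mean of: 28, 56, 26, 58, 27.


Sum = 28 + 56 + 26 + 58 + 27 = 195
n = 5
Mean = 195/5 = 39.0000

Mean = 39.0000


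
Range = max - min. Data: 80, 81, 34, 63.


Max = 81, Min = 34
Range = 81 - 34 = 47

Range = 47


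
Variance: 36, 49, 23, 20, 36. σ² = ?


Mean = 32.8000
Squared deviations: 10.2400, 262.4400, 96.0400, 163.8400, 10.2400
Sum = 542.8000
Variance = 542.8000/5 = 108.5600

Variance = 108.5600


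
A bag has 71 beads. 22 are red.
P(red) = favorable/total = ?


P = 22/71 = 0.3099

P = 0.3099


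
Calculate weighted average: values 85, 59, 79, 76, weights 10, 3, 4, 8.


Numerator = 85*10 + 59*3 + 79*4 + 76*8 = 1951
Denominator = 10 + 3 + 4 + 8 = 25
WM = 1951/25 = 78.0400

WM = 78.0400


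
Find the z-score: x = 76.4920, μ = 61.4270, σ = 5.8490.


z = (76.4920 - 61.4270)/5.8490
= 15.0650/5.8490
= 2.5757

z = 2.5757


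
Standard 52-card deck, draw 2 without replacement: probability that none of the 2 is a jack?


P(no jacks) = (48/52) × (47/51)
= 0.8507

P = 0.8507


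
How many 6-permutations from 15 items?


P(15,6) = 15!/9!
= 1307674368000/362880
= 3603600

P(15,6) = 3603600


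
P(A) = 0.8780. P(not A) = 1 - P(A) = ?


P(not A) = 1 - 0.8780 = 0.1220

P(not A) = 0.1220


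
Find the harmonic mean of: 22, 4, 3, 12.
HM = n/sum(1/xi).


Sum of reciprocals = 1/22 + 1/4 + 1/3 + 1/12 = 0.712121
HM = 4/0.712121 = 5.6170

HM = 5.6170


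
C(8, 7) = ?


C(8,7) = 8!/(7! × 1!)
= 40320/(5040 × 1)
= 8

C(8,7) = 8


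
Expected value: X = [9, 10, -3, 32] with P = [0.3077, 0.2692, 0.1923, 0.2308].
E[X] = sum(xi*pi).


E[X] = 9*0.3077 + 10*0.2692 - 3*0.1923 + 32*0.2308
= 2.7693 + 2.6920 - 0.5769 + 7.3856
= 12.2700

E[X] = 12.2700


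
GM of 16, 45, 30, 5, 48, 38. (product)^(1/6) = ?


Product = 16 × 45 × 30 × 5 × 48 × 38 = 196992000
GM = 196992000^(1/6) = 24.1217

GM = 24.1217


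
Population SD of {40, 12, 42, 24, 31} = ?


Mean = 29.8000
Variance = 120.9600
SD = sqrt(120.9600) = 10.9982

SD = 10.9982


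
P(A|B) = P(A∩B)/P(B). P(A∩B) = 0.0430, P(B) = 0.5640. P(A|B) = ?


P(A|B) = 0.0430/0.5640 = 0.0762

P(A|B) = 0.0762


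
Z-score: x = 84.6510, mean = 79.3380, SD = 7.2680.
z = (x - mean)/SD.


z = (84.6510 - 79.3380)/7.2680
= 5.3130/7.2680
= 0.7310

z = 0.7310


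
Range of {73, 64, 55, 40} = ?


Max = 73, Min = 40
Range = 73 - 40 = 33

Range = 33


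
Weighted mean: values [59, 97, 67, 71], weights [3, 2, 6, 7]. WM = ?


Numerator = 59*3 + 97*2 + 67*6 + 71*7 = 1270
Denominator = 3 + 2 + 6 + 7 = 18
WM = 1270/18 = 70.5556

WM = 70.5556


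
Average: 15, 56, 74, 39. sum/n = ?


Sum = 15 + 56 + 74 + 39 = 184
n = 4
Mean = 184/4 = 46.0000

Mean = 46.0000


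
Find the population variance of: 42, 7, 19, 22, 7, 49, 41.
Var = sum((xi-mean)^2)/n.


Mean = 26.7143
Squared deviations: 233.6531, 388.6531, 59.5102, 22.2245, 388.6531, 496.6531, 204.0816
Sum = 1793.4286
Variance = 1793.4286/7 = 256.2041

Variance = 256.2041


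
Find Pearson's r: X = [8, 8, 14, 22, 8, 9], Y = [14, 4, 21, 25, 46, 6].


Mean X = 11.5000, Mean Y = 19.3333
SD X = 5.155903, SD Y = 14.067299
Cov = 12.666667
r = 12.666667/(5.155903*14.067299) = 0.1746

r = 0.1746


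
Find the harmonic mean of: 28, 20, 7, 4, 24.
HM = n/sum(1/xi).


Sum of reciprocals = 1/28 + 1/20 + 1/7 + 1/4 + 1/24 = 0.520238
HM = 5/0.520238 = 9.6110

HM = 9.6110


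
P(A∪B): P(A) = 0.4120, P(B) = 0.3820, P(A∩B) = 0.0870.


P(A∪B) = 0.4120 + 0.3820 - 0.0870
= 0.7940 - 0.0870
= 0.7070

P(A∪B) = 0.7070


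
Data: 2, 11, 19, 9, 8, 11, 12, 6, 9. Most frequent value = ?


Frequencies: 2:1, 6:1, 8:1, 9:2, 11:2, 12:1, 19:1
Max frequency = 2
Mode = 9, 11

Mode = 9, 11


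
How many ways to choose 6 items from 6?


C(6,6) = 6!/(6! × 0!)
= 720/(720 × 1)
= 1

C(6,6) = 1


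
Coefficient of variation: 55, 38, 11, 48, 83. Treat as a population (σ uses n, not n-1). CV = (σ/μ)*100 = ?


Mean = 47.0000
SD = 23.4009
CV = (23.4009/47.0000)*100 = 49.7891%

CV = 49.7891%


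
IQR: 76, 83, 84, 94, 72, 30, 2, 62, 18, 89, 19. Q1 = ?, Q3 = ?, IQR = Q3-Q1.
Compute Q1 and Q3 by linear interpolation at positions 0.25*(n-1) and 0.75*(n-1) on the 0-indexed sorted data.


Sorted: 2, 18, 19, 30, 62, 72, 76, 83, 84, 89, 94
Q1 (25th %ile) = 24.5000
Q3 (75th %ile) = 83.5000
IQR = 83.5000 - 24.5000 = 59.0000

IQR = 59.0000


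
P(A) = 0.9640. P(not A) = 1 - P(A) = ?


P(not A) = 1 - 0.9640 = 0.0360

P(not A) = 0.0360


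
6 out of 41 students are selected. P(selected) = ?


P = 6/41 = 0.1463

P = 0.1463


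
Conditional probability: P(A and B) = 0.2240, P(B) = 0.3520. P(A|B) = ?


P(A|B) = 0.2240/0.3520 = 0.6364

P(A|B) = 0.6364


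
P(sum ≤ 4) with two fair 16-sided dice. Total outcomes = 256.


Total outcomes = 16×16 = 256
Favorable (sum ≤ 4): 6
P = 6/256 = 0.0234

P = 0.0234


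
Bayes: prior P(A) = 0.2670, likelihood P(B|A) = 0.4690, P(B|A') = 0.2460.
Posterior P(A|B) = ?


P(B) = P(B|A)*P(A) + P(B|A')*P(A')
= 0.4690*0.2670 + 0.2460*0.7330
= 0.125223 + 0.180318 = 0.305541
P(A|B) = 0.125223/0.305541 = 0.4098

P(A|B) = 0.4098


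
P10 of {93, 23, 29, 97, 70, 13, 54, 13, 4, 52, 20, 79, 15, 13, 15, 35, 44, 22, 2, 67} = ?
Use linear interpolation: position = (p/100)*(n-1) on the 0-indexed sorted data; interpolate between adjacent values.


Sorted: 2, 4, 13, 13, 13, 15, 15, 20, 22, 23, 29, 35, 44, 52, 54, 67, 70, 79, 93, 97
n = 20
Index = 10/100 * 19 = 1.9000
Lower = data[1] = 4, Upper = data[2] = 13
P10 = 4 + 0.9000*(9) = 12.1000

P10 = 12.1000


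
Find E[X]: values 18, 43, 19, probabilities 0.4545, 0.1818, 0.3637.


E[X] = 18*0.4545 + 43*0.1818 + 19*0.3637
= 8.1810 + 7.8174 + 6.9103
= 22.9087

E[X] = 22.9087


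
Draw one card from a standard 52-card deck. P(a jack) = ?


4 jacks in 52 cards
P = 4/52 = 0.0769

P = 0.0769


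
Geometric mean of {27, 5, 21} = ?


Product = 27 × 5 × 21 = 2835
GM = 2835^(1/3) = 14.1531

GM = 14.1531


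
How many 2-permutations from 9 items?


P(9,2) = 9!/7!
= 362880/5040
= 72

P(9,2) = 72


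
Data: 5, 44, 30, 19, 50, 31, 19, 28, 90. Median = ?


Sorted: 5, 19, 19, 28, 30, 31, 44, 50, 90
n = 9 (odd)
Middle value = 30

Median = 30


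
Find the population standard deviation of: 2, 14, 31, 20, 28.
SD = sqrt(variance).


Mean = 19.0000
Variance = 108.0000
SD = sqrt(108.0000) = 10.3923

SD = 10.3923


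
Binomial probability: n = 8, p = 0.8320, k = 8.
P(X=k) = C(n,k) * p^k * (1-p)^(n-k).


C(8,8) = 1
p^8 = 0.229608
(1-p)^0 = 1.000000
P = 1 * 0.229608 * 1.000000 = 0.2296

P(X=8) = 0.2296


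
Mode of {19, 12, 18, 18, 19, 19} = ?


Frequencies: 12:1, 18:2, 19:3
Max frequency = 3
Mode = 19

Mode = 19


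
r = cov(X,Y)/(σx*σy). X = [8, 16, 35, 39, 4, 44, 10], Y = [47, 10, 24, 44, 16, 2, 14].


Mean X = 22.2857, Mean Y = 22.4286
SD X = 15.313060, SD Y = 15.837182
Cov = -16.408163
r = -16.408163/(15.313060*15.837182) = -0.0677

r = -0.0677


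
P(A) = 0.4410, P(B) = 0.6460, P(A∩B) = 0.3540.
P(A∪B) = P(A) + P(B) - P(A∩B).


P(A∪B) = 0.4410 + 0.6460 - 0.3540
= 1.0870 - 0.3540
= 0.7330

P(A∪B) = 0.7330


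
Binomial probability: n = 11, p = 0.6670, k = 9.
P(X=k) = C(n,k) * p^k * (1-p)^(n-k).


C(11,9) = 55
p^9 = 0.026130
(1-p)^2 = 0.110889
P = 55 * 0.026130 * 0.110889 = 0.1594

P(X=9) = 0.1594


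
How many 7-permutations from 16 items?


P(16,7) = 16!/9!
= 20922789888000/362880
= 57657600

P(16,7) = 57657600


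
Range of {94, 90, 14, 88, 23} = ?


Max = 94, Min = 14
Range = 94 - 14 = 80

Range = 80


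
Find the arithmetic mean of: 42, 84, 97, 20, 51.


Sum = 42 + 84 + 97 + 20 + 51 = 294
n = 5
Mean = 294/5 = 58.8000

Mean = 58.8000


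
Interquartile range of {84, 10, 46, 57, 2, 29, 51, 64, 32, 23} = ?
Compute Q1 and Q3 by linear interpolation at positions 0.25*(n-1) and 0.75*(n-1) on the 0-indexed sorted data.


Sorted: 2, 10, 23, 29, 32, 46, 51, 57, 64, 84
Q1 (25th %ile) = 24.5000
Q3 (75th %ile) = 55.5000
IQR = 55.5000 - 24.5000 = 31.0000

IQR = 31.0000


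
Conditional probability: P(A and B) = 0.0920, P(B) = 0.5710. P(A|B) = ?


P(A|B) = 0.0920/0.5710 = 0.1611

P(A|B) = 0.1611


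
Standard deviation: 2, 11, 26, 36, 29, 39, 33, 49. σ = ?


Mean = 28.1250
Variance = 202.6094
SD = sqrt(202.6094) = 14.2341

SD = 14.2341


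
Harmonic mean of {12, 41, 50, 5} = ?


Sum of reciprocals = 1/12 + 1/41 + 1/50 + 1/5 = 0.327724
HM = 4/0.327724 = 12.2054

HM = 12.2054


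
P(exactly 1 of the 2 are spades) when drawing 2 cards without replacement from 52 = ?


Hypergeometric: P(X=1) = C(13,1)·C(39,1) / C(52,2)
= 13 × 39 / 1326
= 507/1326 = 0.3824

P = 0.3824


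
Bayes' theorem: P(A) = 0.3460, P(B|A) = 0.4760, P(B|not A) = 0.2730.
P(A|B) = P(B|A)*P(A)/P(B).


P(B) = P(B|A)*P(A) + P(B|A')*P(A')
= 0.4760*0.3460 + 0.2730*0.6540
= 0.164696 + 0.178542 = 0.343238
P(A|B) = 0.164696/0.343238 = 0.4798

P(A|B) = 0.4798


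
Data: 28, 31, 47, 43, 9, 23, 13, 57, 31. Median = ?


Sorted: 9, 13, 23, 28, 31, 31, 43, 47, 57
n = 9 (odd)
Middle value = 31

Median = 31


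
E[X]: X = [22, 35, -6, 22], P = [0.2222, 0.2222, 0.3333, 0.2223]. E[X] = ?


E[X] = 22*0.2222 + 35*0.2222 - 6*0.3333 + 22*0.2223
= 4.8884 + 7.7770 - 1.9998 + 4.8906
= 15.5562

E[X] = 15.5562


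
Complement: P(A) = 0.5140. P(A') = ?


P(not A) = 1 - 0.5140 = 0.4860

P(not A) = 0.4860


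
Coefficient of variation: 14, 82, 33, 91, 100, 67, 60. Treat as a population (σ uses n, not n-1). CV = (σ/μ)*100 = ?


Mean = 63.8571
SD = 28.8713
CV = (28.8713/63.8571)*100 = 45.2123%

CV = 45.2123%


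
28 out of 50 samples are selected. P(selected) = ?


P = 28/50 = 0.5600

P = 0.5600


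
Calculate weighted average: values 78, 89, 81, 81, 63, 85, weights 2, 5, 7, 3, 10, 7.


Numerator = 78*2 + 89*5 + 81*7 + 81*3 + 63*10 + 85*7 = 2636
Denominator = 2 + 5 + 7 + 3 + 10 + 7 = 34
WM = 2636/34 = 77.5294

WM = 77.5294


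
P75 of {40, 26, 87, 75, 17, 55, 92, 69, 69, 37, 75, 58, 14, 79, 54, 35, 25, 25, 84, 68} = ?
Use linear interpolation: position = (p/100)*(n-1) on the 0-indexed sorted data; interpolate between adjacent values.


Sorted: 14, 17, 25, 25, 26, 35, 37, 40, 54, 55, 58, 68, 69, 69, 75, 75, 79, 84, 87, 92
n = 20
Index = 75/100 * 19 = 14.2500
Lower = data[14] = 75, Upper = data[15] = 75
P75 = 75 + 0.2500*(0) = 75.0000

P75 = 75.0000


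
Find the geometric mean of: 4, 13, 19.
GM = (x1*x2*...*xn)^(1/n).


Product = 4 × 13 × 19 = 988
GM = 988^(1/3) = 9.9598

GM = 9.9598


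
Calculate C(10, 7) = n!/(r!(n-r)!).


C(10,7) = 10!/(7! × 3!)
= 3628800/(5040 × 6)
= 120

C(10,7) = 120


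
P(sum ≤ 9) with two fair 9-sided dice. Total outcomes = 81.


Total outcomes = 9×9 = 81
Favorable (sum ≤ 9): 36
P = 36/81 = 0.4444

P = 0.4444


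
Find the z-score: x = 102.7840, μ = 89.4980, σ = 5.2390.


z = (102.7840 - 89.4980)/5.2390
= 13.2860/5.2390
= 2.5360

z = 2.5360


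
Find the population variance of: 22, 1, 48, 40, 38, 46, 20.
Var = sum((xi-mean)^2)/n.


Mean = 30.7143
Squared deviations: 75.9388, 882.9388, 298.7959, 86.2245, 53.0816, 233.6531, 114.7959
Sum = 1745.4286
Variance = 1745.4286/7 = 249.3469

Variance = 249.3469


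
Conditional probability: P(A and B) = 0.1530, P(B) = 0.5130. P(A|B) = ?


P(A|B) = 0.1530/0.5130 = 0.2982

P(A|B) = 0.2982


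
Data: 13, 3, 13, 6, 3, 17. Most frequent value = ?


Frequencies: 3:2, 6:1, 13:2, 17:1
Max frequency = 2
Mode = 3, 13

Mode = 3, 13


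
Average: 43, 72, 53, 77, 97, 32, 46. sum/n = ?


Sum = 43 + 72 + 53 + 77 + 97 + 32 + 46 = 420
n = 7
Mean = 420/7 = 60.0000

Mean = 60.0000


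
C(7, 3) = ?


C(7,3) = 7!/(3! × 4!)
= 5040/(6 × 24)
= 35

C(7,3) = 35


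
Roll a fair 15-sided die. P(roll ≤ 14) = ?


Favorable outcomes (roll ≤ 14): 14
Total outcomes = 15
P = 14/15 = 0.9333

P = 0.9333


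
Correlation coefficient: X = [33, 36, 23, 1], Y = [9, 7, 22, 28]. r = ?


Mean X = 23.2500, Mean Y = 16.5000
SD X = 13.718145, SD Y = 8.789198
Cov = -112.875000
r = -112.875000/(13.718145*8.789198) = -0.9362

r = -0.9362


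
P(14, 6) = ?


P(14,6) = 14!/8!
= 87178291200/40320
= 2162160

P(14,6) = 2162160


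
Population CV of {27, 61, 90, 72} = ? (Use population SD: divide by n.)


Mean = 62.5000
SD = 22.9619
CV = (22.9619/62.5000)*100 = 36.7391%

CV = 36.7391%


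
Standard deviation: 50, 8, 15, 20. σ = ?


Mean = 23.2500
Variance = 256.6875
SD = sqrt(256.6875) = 16.0215

SD = 16.0215


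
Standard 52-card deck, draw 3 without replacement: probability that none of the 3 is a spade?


P(no spades) = (39/52) × (38/51) × (37/50)
= 0.4135

P = 0.4135


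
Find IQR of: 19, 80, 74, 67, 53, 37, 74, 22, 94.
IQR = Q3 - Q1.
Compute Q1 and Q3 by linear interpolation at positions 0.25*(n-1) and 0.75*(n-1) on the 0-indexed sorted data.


Sorted: 19, 22, 37, 53, 67, 74, 74, 80, 94
Q1 (25th %ile) = 37.0000
Q3 (75th %ile) = 74.0000
IQR = 74.0000 - 37.0000 = 37.0000

IQR = 37.0000


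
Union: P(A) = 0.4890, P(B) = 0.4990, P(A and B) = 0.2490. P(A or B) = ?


P(A∪B) = 0.4890 + 0.4990 - 0.2490
= 0.9880 - 0.2490
= 0.7390

P(A∪B) = 0.7390


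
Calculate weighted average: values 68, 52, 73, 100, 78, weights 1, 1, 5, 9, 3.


Numerator = 68*1 + 52*1 + 73*5 + 100*9 + 78*3 = 1619
Denominator = 1 + 1 + 5 + 9 + 3 = 19
WM = 1619/19 = 85.2105

WM = 85.2105


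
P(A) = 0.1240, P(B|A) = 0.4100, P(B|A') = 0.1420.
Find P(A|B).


P(B) = P(B|A)*P(A) + P(B|A')*P(A')
= 0.4100*0.1240 + 0.1420*0.8760
= 0.050840 + 0.124392 = 0.175232
P(A|B) = 0.050840/0.175232 = 0.2901

P(A|B) = 0.2901


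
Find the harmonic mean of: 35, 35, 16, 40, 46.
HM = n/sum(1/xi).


Sum of reciprocals = 1/35 + 1/35 + 1/16 + 1/40 + 1/46 = 0.166382
HM = 5/0.166382 = 30.0513

HM = 30.0513


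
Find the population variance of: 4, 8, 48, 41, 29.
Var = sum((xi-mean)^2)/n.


Mean = 26.0000
Squared deviations: 484.0000, 324.0000, 484.0000, 225.0000, 9.0000
Sum = 1526.0000
Variance = 1526.0000/5 = 305.2000

Variance = 305.2000


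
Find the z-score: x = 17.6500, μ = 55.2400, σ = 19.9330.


z = (17.6500 - 55.2400)/19.9330
= -37.5900/19.9330
= -1.8858

z = -1.8858


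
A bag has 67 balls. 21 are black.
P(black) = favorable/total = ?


P = 21/67 = 0.3134

P = 0.3134


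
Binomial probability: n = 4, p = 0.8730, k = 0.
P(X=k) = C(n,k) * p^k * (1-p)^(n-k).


C(4,0) = 1
p^0 = 1.000000
(1-p)^4 = 0.000260
P = 1 * 1.000000 * 0.000260 = 0.0003

P(X=0) = 0.0003


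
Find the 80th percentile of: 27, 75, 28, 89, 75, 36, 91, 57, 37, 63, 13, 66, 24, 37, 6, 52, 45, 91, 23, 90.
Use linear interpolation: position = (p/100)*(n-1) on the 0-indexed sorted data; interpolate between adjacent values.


Sorted: 6, 13, 23, 24, 27, 28, 36, 37, 37, 45, 52, 57, 63, 66, 75, 75, 89, 90, 91, 91
n = 20
Index = 80/100 * 19 = 15.2000
Lower = data[15] = 75, Upper = data[16] = 89
P80 = 75 + 0.2000*(14) = 77.8000

P80 = 77.8000


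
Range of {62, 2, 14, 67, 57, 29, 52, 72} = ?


Max = 72, Min = 2
Range = 72 - 2 = 70

Range = 70


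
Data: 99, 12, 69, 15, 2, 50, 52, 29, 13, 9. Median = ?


Sorted: 2, 9, 12, 13, 15, 29, 50, 52, 69, 99
n = 10 (even)
Middle values: 15 and 29
Median = (15+29)/2 = 22.0000

Median = 22.0000


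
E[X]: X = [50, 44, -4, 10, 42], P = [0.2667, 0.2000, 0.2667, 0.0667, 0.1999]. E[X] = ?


E[X] = 50*0.2667 + 44*0.2000 - 4*0.2667 + 10*0.0667 + 42*0.1999
= 13.3350 + 8.8000 - 1.0668 + 0.6670 + 8.3958
= 30.1310

E[X] = 30.1310


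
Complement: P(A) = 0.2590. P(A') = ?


P(not A) = 1 - 0.2590 = 0.7410

P(not A) = 0.7410


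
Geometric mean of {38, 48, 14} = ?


Product = 38 × 48 × 14 = 25536
GM = 25536^(1/3) = 29.4477

GM = 29.4477


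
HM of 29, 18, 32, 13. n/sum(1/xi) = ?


Sum of reciprocals = 1/29 + 1/18 + 1/32 + 1/13 = 0.198211
HM = 4/0.198211 = 20.1805

HM = 20.1805


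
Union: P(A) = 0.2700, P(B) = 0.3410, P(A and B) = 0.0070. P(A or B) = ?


P(A∪B) = 0.2700 + 0.3410 - 0.0070
= 0.6110 - 0.0070
= 0.6040

P(A∪B) = 0.6040


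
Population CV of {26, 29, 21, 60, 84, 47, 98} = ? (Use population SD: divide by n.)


Mean = 52.1429
SD = 27.7614
CV = (27.7614/52.1429)*100 = 53.2410%

CV = 53.2410%


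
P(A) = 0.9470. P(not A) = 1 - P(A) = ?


P(not A) = 1 - 0.9470 = 0.0530

P(not A) = 0.0530


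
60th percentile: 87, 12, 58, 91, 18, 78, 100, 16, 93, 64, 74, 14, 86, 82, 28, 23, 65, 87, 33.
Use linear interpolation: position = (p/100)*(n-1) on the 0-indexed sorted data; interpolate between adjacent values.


Sorted: 12, 14, 16, 18, 23, 28, 33, 58, 64, 65, 74, 78, 82, 86, 87, 87, 91, 93, 100
n = 19
Index = 60/100 * 18 = 10.8000
Lower = data[10] = 74, Upper = data[11] = 78
P60 = 74 + 0.8000*(4) = 77.2000

P60 = 77.2000


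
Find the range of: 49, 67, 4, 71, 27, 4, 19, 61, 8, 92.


Max = 92, Min = 4
Range = 92 - 4 = 88

Range = 88


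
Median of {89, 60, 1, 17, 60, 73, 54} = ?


Sorted: 1, 17, 54, 60, 60, 73, 89
n = 7 (odd)
Middle value = 60

Median = 60


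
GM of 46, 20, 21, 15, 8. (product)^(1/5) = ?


Product = 46 × 20 × 21 × 15 × 8 = 2318400
GM = 2318400^(1/5) = 18.7516

GM = 18.7516


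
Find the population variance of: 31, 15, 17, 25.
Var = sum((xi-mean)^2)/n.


Mean = 22.0000
Squared deviations: 81.0000, 49.0000, 25.0000, 9.0000
Sum = 164.0000
Variance = 164.0000/4 = 41.0000

Variance = 41.0000


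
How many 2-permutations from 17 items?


P(17,2) = 17!/15!
= 355687428096000/1307674368000
= 272

P(17,2) = 272


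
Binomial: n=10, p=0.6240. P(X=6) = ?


C(10,6) = 210
p^6 = 0.059035
(1-p)^4 = 0.019987
P = 210 * 0.059035 * 0.019987 = 0.2478

P(X=6) = 0.2478


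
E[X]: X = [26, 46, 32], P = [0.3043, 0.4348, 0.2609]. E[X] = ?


E[X] = 26*0.3043 + 46*0.4348 + 32*0.2609
= 7.9118 + 20.0008 + 8.3488
= 36.2614

E[X] = 36.2614


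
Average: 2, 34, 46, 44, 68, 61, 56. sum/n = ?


Sum = 2 + 34 + 46 + 44 + 68 + 61 + 56 = 311
n = 7
Mean = 311/7 = 44.4286

Mean = 44.4286


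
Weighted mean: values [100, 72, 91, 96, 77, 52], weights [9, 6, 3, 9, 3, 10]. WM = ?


Numerator = 100*9 + 72*6 + 91*3 + 96*9 + 77*3 + 52*10 = 3220
Denominator = 9 + 6 + 3 + 9 + 3 + 10 = 40
WM = 3220/40 = 80.5000

WM = 80.5000


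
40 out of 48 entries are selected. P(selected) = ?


P = 40/48 = 0.8333

P = 0.8333


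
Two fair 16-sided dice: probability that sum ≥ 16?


Total outcomes = 16×16 = 256
Favorable (sum ≥ 16): 151
P = 151/256 = 0.5898

P = 0.5898


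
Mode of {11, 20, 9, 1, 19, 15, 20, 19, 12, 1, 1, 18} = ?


Frequencies: 1:3, 9:1, 11:1, 12:1, 15:1, 18:1, 19:2, 20:2
Max frequency = 3
Mode = 1

Mode = 1


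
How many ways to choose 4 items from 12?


C(12,4) = 12!/(4! × 8!)
= 479001600/(24 × 40320)
= 495

C(12,4) = 495


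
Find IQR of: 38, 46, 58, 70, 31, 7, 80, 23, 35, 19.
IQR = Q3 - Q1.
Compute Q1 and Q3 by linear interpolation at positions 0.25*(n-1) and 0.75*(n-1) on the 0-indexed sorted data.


Sorted: 7, 19, 23, 31, 35, 38, 46, 58, 70, 80
Q1 (25th %ile) = 25.0000
Q3 (75th %ile) = 55.0000
IQR = 55.0000 - 25.0000 = 30.0000

IQR = 30.0000


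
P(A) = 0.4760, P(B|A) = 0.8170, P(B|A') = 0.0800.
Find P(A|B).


P(B) = P(B|A)*P(A) + P(B|A')*P(A')
= 0.8170*0.4760 + 0.0800*0.5240
= 0.388892 + 0.041920 = 0.430812
P(A|B) = 0.388892/0.430812 = 0.9027

P(A|B) = 0.9027
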